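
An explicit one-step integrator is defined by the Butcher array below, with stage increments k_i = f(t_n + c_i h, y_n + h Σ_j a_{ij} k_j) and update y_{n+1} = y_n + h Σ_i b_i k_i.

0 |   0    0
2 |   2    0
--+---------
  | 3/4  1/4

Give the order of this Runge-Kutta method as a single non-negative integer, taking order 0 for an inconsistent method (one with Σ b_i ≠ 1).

b = (3/4, 1/4)
c = (0, 2)
Σ b_i: 3/4·1 + 1/4·1 = 1 ✓
b·c: 1/4·2 = 1/2 ✓; 2 stages ⇒ order 2.

2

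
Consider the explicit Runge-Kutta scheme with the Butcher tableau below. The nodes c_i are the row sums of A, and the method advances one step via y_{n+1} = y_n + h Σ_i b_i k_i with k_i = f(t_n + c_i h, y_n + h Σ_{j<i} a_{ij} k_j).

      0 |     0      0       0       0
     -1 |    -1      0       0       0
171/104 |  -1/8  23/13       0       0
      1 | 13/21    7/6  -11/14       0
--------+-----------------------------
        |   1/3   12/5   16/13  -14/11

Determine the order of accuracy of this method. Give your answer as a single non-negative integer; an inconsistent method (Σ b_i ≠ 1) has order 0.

b = (1/3, 12/5, 16/13, -14/11)
c = (0, -1, 171/104, 1)
Ac = (0, 0, -23/13, -10739/4368)
Σ b_i: 1/3·1 + 12/5·1 + 16/13·1 + (-14/11)·1 = 5773/2145 ≠ 1 ⇒ order 0.

0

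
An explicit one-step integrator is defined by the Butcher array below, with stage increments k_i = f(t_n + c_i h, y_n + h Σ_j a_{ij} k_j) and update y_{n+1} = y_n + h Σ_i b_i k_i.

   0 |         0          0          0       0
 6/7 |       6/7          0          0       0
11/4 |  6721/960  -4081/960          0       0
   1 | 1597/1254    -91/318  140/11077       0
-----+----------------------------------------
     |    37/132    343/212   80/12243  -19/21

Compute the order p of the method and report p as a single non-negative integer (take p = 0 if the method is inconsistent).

4

b = (37/132, 343/212, 80/12243, -19/21)
c = (0, 6/7, 11/4, 1)
Ac = (0, 0, -583/160, -4/19)
Σ b_i: 37/132·1 + 343/212·1 + 80/12243·1 + (-19/21)·1 = 1 ✓
b·c: 343/212·6/7 + 80/12243·11/4 + (-19/21)·1 = 1/2 ✓
b·c²: 343/212·36/49 + 80/12243·121/16 + (-19/21)·1 = 1/3 ✓
b·Ac: 80/12243·(-583/160) + (-19/21)·(-4/19) = 1/6 ✓
b·c³: 343/212·216/343 + 80/12243·1331/64 + (-19/21)·1 = 1/4 ✓
b·(c∘Ac): 80/12243·(-6413/640) + (-19/21)·(-4/19) = 1/8 ✓
b·Ac²: 80/12243·(-1749/560) + (-19/21)·(-61/532) = 1/12 ✓
b·A²c: (-19/21)·(-7/152) = 1/24 ✓; 4 stages ⇒ order 4.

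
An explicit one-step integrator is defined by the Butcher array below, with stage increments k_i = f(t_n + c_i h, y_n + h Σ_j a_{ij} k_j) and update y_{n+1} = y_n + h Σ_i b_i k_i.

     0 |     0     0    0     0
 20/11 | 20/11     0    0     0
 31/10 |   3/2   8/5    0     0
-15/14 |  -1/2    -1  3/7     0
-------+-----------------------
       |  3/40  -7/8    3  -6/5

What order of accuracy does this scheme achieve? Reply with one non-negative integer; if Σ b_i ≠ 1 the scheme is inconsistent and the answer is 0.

b = (3/40, -7/8, 3, -6/5)
c = (0, 20/11, 31/10, -15/14)
Ac = (0, 0, 32/11, -377/770)
Σ b_i: 3/40·1 + (-7/8)·1 + 3·1 + (-6/5)·1 = 1 ✓
b·c: (-7/8)·20/11 + 3·31/10 + (-6/5)·(-15/14) = 3463/385 ≠ 1/2 ⇒ order 1.

1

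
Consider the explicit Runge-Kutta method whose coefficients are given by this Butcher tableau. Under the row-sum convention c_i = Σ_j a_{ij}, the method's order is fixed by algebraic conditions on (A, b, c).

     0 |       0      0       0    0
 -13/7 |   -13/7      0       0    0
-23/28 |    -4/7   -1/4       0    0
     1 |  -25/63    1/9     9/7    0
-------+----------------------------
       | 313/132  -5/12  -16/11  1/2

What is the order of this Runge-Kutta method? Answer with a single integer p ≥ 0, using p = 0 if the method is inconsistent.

b = (313/132, -5/12, -16/11, 1/2)
c = (0, -13/7, -23/28, 1)
Ac = (0, 0, 13/28, -2227/1764)
Σ b_i: 313/132·1 + (-5/12)·1 + (-16/11)·1 + 1/2·1 = 1 ✓
b·c: (-5/12)·(-13/7) + (-16/11)·(-23/28) + 1/2·1 = 2281/924 ≠ 1/2 ⇒ order 1.

1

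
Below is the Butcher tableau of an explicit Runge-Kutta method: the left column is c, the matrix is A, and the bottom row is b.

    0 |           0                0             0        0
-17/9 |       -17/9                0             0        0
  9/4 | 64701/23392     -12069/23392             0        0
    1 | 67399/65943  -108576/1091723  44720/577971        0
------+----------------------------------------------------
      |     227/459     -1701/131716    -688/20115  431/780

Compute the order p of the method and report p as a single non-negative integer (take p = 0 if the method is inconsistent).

4

b = (227/459, -1701/131716, -688/20115, 431/780)
c = (0, -17/9, 9/4, 1)
Ac = (0, 0, 1341/1376, 156/431)
Σ b_i: 227/459·1 + (-1701/131716)·1 + (-688/20115)·1 + 431/780·1 = 1 ✓
b·c: (-1701/131716)·(-17/9) + (-688/20115)·9/4 + 431/780·1 = 1/2 ✓
b·c²: (-1701/131716)·289/81 + (-688/20115)·81/16 + 431/780·1 = 1/3 ✓
b·Ac: (-688/20115)·1341/1376 + 431/780·156/431 = 1/6 ✓
b·c³: (-1701/131716)·(-4913/729) + (-688/20115)·729/64 + 431/780·1 = 1/4 ✓
b·(c∘Ac): (-688/20115)·12069/5504 + 431/780·156/431 = 1/8 ✓
b·Ac²: (-688/20115)·(-2533/1376) + 431/780·143/3879 = 1/12 ✓
b·A²c: 431/780·65/862 = 1/24 ✓; 4 stages ⇒ order 4.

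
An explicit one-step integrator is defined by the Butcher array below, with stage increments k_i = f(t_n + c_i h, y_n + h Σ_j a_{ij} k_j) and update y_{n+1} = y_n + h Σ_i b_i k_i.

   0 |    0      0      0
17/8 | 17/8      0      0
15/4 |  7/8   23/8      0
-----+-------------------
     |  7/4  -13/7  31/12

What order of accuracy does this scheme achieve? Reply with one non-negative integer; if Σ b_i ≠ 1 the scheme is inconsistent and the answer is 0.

b = (7/4, -13/7, 31/12)
c = (0, 17/8, 15/4)
Ac = (0, 0, 391/64)
Σ b_i: 7/4·1 + (-13/7)·1 + 31/12·1 = 52/21 ≠ 1 ⇒ order 0.

0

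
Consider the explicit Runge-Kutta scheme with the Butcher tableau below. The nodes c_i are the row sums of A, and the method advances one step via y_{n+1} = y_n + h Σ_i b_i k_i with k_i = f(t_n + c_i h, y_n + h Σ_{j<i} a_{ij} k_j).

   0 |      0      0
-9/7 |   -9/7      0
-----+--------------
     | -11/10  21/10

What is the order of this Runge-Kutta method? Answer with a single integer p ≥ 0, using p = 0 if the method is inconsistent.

b = (-11/10, 21/10)
c = (0, -9/7)
Σ b_i: (-11/10)·1 + 21/10·1 = 1 ✓
b·c: 21/10·(-9/7) = -27/10 ≠ 1/2 ⇒ order 1.

1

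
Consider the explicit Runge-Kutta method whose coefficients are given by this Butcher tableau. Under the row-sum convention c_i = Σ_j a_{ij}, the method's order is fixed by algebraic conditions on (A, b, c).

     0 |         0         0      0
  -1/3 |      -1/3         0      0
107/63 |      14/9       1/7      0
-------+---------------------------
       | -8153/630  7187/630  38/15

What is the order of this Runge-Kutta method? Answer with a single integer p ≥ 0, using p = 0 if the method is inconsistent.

b = (-8153/630, 7187/630, 38/15)
c = (0, -1/3, 107/63)
Ac = (0, 0, -1/21)
Σ b_i: (-8153/630)·1 + 7187/630·1 + 38/15·1 = 1 ✓
b·c: 7187/630·(-1/3) + 38/15·107/63 = 1/2 ✓
b·c²: 7187/630·1/9 + 38/15·11449/3969 = 1021051/119070 ≠ 1/3 ⇒ order 2.
b·Ac: 38/15·(-1/21) = -38/315 ≠ 1/6

2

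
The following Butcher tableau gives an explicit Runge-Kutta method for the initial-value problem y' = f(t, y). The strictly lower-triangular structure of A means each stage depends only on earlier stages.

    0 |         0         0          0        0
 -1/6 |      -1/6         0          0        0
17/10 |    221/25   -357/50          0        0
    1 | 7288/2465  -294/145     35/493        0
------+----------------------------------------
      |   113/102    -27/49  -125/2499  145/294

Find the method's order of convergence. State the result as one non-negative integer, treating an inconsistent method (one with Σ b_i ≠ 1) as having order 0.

4

b = (113/102, -27/49, -125/2499, 145/294)
c = (0, -1/6, 17/10, 1)
Ac = (0, 0, 119/100, 133/290)
Σ b_i: 113/102·1 + (-27/49)·1 + (-125/2499)·1 + 145/294·1 = 1 ✓
b·c: (-27/49)·(-1/6) + (-125/2499)·17/10 + 145/294·1 = 1/2 ✓
b·c²: (-27/49)·1/36 + (-125/2499)·289/100 + 145/294·1 = 1/3 ✓
b·Ac: (-125/2499)·119/100 + 145/294·133/290 = 1/6 ✓
b·c³: (-27/49)·(-1/216) + (-125/2499)·4913/1000 + 145/294·1 = 1/4 ✓
b·(c∘Ac): (-125/2499)·2023/1000 + 145/294·133/290 = 1/8 ✓
b·Ac²: (-125/2499)·(-119/600) + 145/294·259/1740 = 1/12 ✓
b·A²c: 145/294·49/580 = 1/24 ✓; 4 stages ⇒ order 4.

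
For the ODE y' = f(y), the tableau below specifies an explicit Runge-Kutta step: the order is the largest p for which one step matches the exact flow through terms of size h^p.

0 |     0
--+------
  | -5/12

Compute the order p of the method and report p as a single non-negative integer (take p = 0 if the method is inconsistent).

b = (-5/12)
c = (0)
Σ b_i: (-5/12)·1 = -5/12 ≠ 1 ⇒ order 0.

0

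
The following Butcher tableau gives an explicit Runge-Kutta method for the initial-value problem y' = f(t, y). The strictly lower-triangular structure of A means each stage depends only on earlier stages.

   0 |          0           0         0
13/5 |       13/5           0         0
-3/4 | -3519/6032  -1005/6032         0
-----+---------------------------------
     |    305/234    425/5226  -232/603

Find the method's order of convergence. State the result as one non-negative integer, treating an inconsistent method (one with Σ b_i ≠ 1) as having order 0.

3

b = (305/234, 425/5226, -232/603)
c = (0, 13/5, -3/4)
Ac = (0, 0, -201/464)
Σ b_i: 305/234·1 + 425/5226·1 + (-232/603)·1 = 1 ✓
b·c: 425/5226·13/5 + (-232/603)·(-3/4) = 1/2 ✓
b·c²: 425/5226·169/25 + (-232/603)·9/16 = 1/3 ✓
b·Ac: (-232/603)·(-201/464) = 1/6 ✓; 3 stages ⇒ order 3.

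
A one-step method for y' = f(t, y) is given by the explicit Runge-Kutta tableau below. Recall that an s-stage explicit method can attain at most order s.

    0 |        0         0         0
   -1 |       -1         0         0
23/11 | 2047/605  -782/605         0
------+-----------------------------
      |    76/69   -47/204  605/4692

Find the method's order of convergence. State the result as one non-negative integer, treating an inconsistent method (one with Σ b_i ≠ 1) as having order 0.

b = (76/69, -47/204, 605/4692)
c = (0, -1, 23/11)
Ac = (0, 0, 782/605)
Σ b_i: 76/69·1 + (-47/204)·1 + 605/4692·1 = 1 ✓
b·c: (-47/204)·(-1) + 605/4692·23/11 = 1/2 ✓
b·c²: (-47/204)·1 + 605/4692·529/121 = 1/3 ✓
b·Ac: 605/4692·782/605 = 1/6 ✓; 3 stages ⇒ order 3.

3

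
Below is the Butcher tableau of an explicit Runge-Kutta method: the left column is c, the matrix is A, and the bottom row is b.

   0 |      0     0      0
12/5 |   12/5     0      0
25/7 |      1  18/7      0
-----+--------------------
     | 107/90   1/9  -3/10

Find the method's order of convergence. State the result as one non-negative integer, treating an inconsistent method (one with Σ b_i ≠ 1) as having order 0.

1

b = (107/90, 1/9, -3/10)
c = (0, 12/5, 25/7)
Ac = (0, 0, 216/35)
Σ b_i: 107/90·1 + 1/9·1 + (-3/10)·1 = 1 ✓
b·c: 1/9·12/5 + (-3/10)·25/7 = -169/210 ≠ 1/2 ⇒ order 1.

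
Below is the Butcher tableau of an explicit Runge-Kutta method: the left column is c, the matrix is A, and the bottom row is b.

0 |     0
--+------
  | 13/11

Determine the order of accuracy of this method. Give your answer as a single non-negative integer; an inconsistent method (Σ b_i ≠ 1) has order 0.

b = (13/11)
c = (0)
Σ b_i: 13/11·1 = 13/11 ≠ 1 ⇒ order 0.

0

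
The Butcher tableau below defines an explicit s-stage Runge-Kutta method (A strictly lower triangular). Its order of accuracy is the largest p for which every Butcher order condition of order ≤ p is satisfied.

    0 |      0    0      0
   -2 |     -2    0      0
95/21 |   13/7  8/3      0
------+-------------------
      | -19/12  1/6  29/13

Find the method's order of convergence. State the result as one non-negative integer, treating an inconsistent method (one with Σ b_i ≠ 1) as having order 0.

0

b = (-19/12, 1/6, 29/13)
c = (0, -2, 95/21)
Ac = (0, 0, -16/3)
Σ b_i: (-19/12)·1 + 1/6·1 + 29/13·1 = 127/156 ≠ 1 ⇒ order 0.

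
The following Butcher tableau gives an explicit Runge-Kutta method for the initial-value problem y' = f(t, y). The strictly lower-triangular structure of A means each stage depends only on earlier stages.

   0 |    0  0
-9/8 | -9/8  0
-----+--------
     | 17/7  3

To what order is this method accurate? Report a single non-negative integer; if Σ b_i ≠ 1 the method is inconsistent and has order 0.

0

b = (17/7, 3)
c = (0, -9/8)
Σ b_i: 17/7·1 + 3·1 = 38/7 ≠ 1 ⇒ order 0.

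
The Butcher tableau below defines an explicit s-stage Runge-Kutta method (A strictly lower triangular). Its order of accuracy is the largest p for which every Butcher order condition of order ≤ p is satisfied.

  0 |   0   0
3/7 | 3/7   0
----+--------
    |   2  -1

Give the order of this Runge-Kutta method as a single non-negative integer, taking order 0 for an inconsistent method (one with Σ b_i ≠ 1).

b = (2, -1)
c = (0, 3/7)
Σ b_i: 2·1 + (-1)·1 = 1 ✓
b·c: (-1)·3/7 = -3/7 ≠ 1/2 ⇒ order 1.

1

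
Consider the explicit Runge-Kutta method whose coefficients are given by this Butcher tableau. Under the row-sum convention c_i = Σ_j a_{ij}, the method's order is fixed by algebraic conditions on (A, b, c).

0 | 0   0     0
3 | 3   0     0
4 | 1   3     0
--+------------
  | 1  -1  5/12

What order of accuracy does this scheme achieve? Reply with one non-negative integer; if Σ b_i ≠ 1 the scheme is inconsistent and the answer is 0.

b = (1, -1, 5/12)
c = (0, 3, 4)
Ac = (0, 0, 9)
Σ b_i: 1·1 + (-1)·1 + 5/12·1 = 5/12 ≠ 1 ⇒ order 0.

0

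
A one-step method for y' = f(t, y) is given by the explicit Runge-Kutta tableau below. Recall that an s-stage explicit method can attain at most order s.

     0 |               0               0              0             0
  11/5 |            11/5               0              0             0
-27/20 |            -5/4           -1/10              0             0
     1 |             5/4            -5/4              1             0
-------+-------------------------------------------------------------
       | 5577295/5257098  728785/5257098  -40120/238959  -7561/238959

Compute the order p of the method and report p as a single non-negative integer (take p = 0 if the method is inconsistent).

b = (5577295/5257098, 728785/5257098, -40120/238959, -7561/238959)
c = (0, 11/5, -27/20, 1)
Ac = (0, 0, -11/50, -41/10)
Σ b_i: 5577295/5257098·1 + 728785/5257098·1 + (-40120/238959)·1 + (-7561/238959)·1 = 1 ✓
b·c: 728785/5257098·11/5 + (-40120/238959)·(-27/20) + (-7561/238959)·1 = 1/2 ✓
b·c²: 728785/5257098·121/25 + (-40120/238959)·729/400 + (-7561/238959)·1 = 1/3 ✓
b·Ac: (-40120/238959)·(-11/50) + (-7561/238959)·(-41/10) = 1/6 ✓
b·c³: 728785/5257098·1331/125 + (-40120/238959)·(-19683/8000) + (-7561/238959)·1 = 29592079/15930600 ≠ 1/4 ⇒ order 3.
b·(c∘Ac): (-40120/238959)·297/1000 + (-7561/238959)·(-41/10) = 954223/11947950 ≠ 1/8
b·Ac²: (-40120/238959)·(-121/250) + (-7561/238959)·(-1691/400) = 6850961/31861200 ≠ 1/12
b·A²c: (-7561/238959)·(-11/50) = 83171/11947950 ≠ 1/24

3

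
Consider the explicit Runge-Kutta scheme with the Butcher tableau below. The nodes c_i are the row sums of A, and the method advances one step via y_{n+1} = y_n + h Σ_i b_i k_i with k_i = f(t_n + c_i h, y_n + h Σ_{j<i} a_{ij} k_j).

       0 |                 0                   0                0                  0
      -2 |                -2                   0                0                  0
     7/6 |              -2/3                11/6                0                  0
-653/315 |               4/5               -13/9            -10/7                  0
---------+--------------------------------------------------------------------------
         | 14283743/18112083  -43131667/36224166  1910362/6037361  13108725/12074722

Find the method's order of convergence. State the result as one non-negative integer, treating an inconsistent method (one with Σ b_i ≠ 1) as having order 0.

3

b = (14283743/18112083, -43131667/36224166, 1910362/6037361, 13108725/12074722)
c = (0, -2, 7/6, -653/315)
Ac = (0, 0, -11/3, 11/9)
Σ b_i: 14283743/18112083·1 + (-43131667/36224166)·1 + 1910362/6037361·1 + 13108725/12074722·1 = 1 ✓
b·c: (-43131667/36224166)·(-2) + 1910362/6037361·7/6 + 13108725/12074722·(-653/315) = 1/2 ✓
b·c²: (-43131667/36224166)·4 + 1910362/6037361·49/36 + 13108725/12074722·426409/99225 = 1/3 ✓
b·Ac: 1910362/6037361·(-11/3) + 13108725/12074722·11/9 = 1/6 ✓
b·c³: (-43131667/36224166)·(-8) + 1910362/6037361·343/216 + 13108725/12074722·(-278445077/31255875) = 24409255649/68463673740 ≠ 1/4 ⇒ order 3.
b·(c∘Ac): 1910362/6037361·(-77/18) + 13108725/12074722·(-7183/2835) = -40547129/9879318 ≠ 1/8
b·Ac²: 1910362/6037361·22/3 + 13108725/12074722·(-139/18) = -439259069/72448332 ≠ 1/12
b·A²c: 13108725/12074722·110/21 = 3121125/548851 ≠ 1/24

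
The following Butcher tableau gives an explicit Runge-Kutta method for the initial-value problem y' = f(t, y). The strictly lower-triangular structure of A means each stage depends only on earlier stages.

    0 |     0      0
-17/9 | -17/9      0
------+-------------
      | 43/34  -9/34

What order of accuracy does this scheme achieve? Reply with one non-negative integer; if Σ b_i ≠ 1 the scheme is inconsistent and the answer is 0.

2

b = (43/34, -9/34)
c = (0, -17/9)
Σ b_i: 43/34·1 + (-9/34)·1 = 1 ✓
b·c: (-9/34)·(-17/9) = 1/2 ✓; 2 stages ⇒ order 2.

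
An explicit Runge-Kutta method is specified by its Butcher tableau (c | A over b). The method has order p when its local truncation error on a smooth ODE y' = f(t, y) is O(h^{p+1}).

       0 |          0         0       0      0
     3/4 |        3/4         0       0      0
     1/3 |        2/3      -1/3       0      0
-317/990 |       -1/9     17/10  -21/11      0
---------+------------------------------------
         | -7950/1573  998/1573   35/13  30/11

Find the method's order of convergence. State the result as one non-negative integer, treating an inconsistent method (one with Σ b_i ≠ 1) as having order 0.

2

b = (-7950/1573, 998/1573, 35/13, 30/11)
c = (0, 3/4, 1/3, -317/990)
Ac = (0, 0, -1/4, 281/440)
Σ b_i: (-7950/1573)·1 + 998/1573·1 + 35/13·1 + 30/11·1 = 1 ✓
b·c: 998/1573·3/4 + 35/13·1/3 + 30/11·(-317/990) = 1/2 ✓
b·c²: 998/1573·9/16 + 35/13·1/9 + 30/11·100489/980100 = 17484763/18687240 ≠ 1/3 ⇒ order 2.
b·Ac: 35/13·(-1/4) + 30/11·281/440 = 1681/1573 ≠ 1/6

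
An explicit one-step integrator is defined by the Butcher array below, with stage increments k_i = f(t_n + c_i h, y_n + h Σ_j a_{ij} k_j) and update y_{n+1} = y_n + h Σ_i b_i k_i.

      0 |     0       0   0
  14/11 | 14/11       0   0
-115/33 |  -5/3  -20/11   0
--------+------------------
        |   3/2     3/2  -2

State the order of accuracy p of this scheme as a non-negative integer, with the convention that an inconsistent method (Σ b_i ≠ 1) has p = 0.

b = (3/2, 3/2, -2)
c = (0, 14/11, -115/33)
Ac = (0, 0, -280/121)
Σ b_i: 3/2·1 + 3/2·1 + (-2)·1 = 1 ✓
b·c: 3/2·14/11 + (-2)·(-115/33) = 293/33 ≠ 1/2 ⇒ order 1.

1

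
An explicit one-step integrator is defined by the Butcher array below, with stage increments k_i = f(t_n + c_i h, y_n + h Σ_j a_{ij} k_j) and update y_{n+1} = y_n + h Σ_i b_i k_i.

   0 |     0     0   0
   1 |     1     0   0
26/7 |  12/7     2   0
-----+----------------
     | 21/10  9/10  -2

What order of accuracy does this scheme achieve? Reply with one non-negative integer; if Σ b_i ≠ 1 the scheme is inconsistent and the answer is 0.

b = (21/10, 9/10, -2)
c = (0, 1, 26/7)
Ac = (0, 0, 2)
Σ b_i: 21/10·1 + 9/10·1 + (-2)·1 = 1 ✓
b·c: 9/10·1 + (-2)·26/7 = -457/70 ≠ 1/2 ⇒ order 1.

1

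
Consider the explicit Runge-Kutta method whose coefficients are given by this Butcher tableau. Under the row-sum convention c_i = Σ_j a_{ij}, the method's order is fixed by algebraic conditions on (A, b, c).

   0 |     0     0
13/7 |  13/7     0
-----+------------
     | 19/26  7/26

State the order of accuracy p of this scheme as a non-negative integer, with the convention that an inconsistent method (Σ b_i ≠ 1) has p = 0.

b = (19/26, 7/26)
c = (0, 13/7)
Σ b_i: 19/26·1 + 7/26·1 = 1 ✓
b·c: 7/26·13/7 = 1/2 ✓; 2 stages ⇒ order 2.

2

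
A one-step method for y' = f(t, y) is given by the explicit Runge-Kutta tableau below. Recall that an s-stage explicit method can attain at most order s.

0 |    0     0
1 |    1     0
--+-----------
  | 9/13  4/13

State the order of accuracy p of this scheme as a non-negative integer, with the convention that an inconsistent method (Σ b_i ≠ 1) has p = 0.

1

b = (9/13, 4/13)
c = (0, 1)
Σ b_i: 9/13·1 + 4/13·1 = 1 ✓
b·c: 4/13·1 = 4/13 ≠ 1/2 ⇒ order 1.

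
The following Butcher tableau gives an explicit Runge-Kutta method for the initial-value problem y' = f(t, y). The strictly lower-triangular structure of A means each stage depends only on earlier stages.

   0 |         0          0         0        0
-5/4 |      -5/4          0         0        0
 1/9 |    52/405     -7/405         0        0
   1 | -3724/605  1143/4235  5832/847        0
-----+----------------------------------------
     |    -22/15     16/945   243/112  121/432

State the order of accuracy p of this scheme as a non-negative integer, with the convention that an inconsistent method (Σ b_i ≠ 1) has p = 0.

4

b = (-22/15, 16/945, 243/112, 121/432)
c = (0, -5/4, 1/9, 1)
Ac = (0, 0, 7/324, 207/484)
Σ b_i: (-22/15)·1 + 16/945·1 + 243/112·1 + 121/432·1 = 1 ✓
b·c: 16/945·(-5/4) + 243/112·1/9 + 121/432·1 = 1/2 ✓
b·c²: 16/945·25/16 + 243/112·1/81 + 121/432·1 = 1/3 ✓
b·Ac: 243/112·7/324 + 121/432·207/484 = 1/6 ✓
b·c³: 16/945·(-125/64) + 243/112·1/729 + 121/432·1 = 1/4 ✓
b·(c∘Ac): 243/112·7/2916 + 121/432·207/484 = 1/8 ✓
b·Ac²: 243/112·(-35/1296) + 121/432·981/1936 = 1/12 ✓
b·A²c: 121/432·18/121 = 1/24 ✓; 4 stages ⇒ order 4.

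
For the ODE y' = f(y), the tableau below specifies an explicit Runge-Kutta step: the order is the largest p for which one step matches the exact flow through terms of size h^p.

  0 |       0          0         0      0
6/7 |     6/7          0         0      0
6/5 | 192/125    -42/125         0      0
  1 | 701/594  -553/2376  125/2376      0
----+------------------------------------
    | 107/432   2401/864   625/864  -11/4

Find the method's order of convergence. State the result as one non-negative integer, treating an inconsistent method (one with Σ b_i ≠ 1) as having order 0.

4

b = (107/432, 2401/864, 625/864, -11/4)
c = (0, 6/7, 6/5, 1)
Ac = (0, 0, -36/125, -3/22)
Σ b_i: 107/432·1 + 2401/864·1 + 625/864·1 + (-11/4)·1 = 1 ✓
b·c: 2401/864·6/7 + 625/864·6/5 + (-11/4)·1 = 1/2 ✓
b·c²: 2401/864·36/49 + 625/864·36/25 + (-11/4)·1 = 1/3 ✓
b·Ac: 625/864·(-36/125) + (-11/4)·(-3/22) = 1/6 ✓
b·c³: 2401/864·216/343 + 625/864·216/125 + (-11/4)·1 = 1/4 ✓
b·(c∘Ac): 625/864·(-216/625) + (-11/4)·(-3/22) = 1/8 ✓
b·Ac²: 625/864·(-216/875) + (-11/4)·(-2/21) = 1/12 ✓
b·A²c: (-11/4)·(-1/66) = 1/24 ✓; 4 stages ⇒ order 4.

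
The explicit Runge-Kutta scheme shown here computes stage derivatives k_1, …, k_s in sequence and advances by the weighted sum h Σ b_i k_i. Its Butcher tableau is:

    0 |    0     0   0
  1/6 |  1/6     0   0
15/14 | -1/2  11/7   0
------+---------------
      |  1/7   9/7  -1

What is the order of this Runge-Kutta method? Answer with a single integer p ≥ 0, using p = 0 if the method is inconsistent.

0

b = (1/7, 9/7, -1)
c = (0, 1/6, 15/14)
Ac = (0, 0, 11/42)
Σ b_i: 1/7·1 + 9/7·1 + (-1)·1 = 3/7 ≠ 1 ⇒ order 0.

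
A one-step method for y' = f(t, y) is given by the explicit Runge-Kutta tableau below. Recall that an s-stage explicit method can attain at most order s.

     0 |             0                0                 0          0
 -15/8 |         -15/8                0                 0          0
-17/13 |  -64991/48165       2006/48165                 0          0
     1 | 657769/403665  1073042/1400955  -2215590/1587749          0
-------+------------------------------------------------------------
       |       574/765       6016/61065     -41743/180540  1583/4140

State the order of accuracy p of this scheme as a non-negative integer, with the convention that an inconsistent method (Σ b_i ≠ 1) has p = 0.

4

b = (574/765, 6016/61065, -41743/180540, 1583/4140)
c = (0, -15/8, -17/13, 1)
Ac = (0, 0, -1003/12844, 2461/6332)
Σ b_i: 574/765·1 + 6016/61065·1 + (-41743/180540)·1 + 1583/4140·1 = 1 ✓
b·c: 6016/61065·(-15/8) + (-41743/180540)·(-17/13) + 1583/4140·1 = 1/2 ✓
b·c²: 6016/61065·225/64 + (-41743/180540)·289/169 + 1583/4140·1 = 1/3 ✓
b·Ac: (-41743/180540)·(-1003/12844) + 1583/4140·2461/6332 = 1/6 ✓
b·c³: 6016/61065·(-3375/512) + (-41743/180540)·(-4913/2197) + 1583/4140·1 = 1/4 ✓
b·(c∘Ac): (-41743/180540)·17051/166972 + 1583/4140·2461/6332 = 1/8 ✓
b·Ac²: (-41743/180540)·15045/102752 + 1583/4140·15525/50656 = 1/12 ✓
b·A²c: 1583/4140·345/3166 = 1/24 ✓; 4 stages ⇒ order 4.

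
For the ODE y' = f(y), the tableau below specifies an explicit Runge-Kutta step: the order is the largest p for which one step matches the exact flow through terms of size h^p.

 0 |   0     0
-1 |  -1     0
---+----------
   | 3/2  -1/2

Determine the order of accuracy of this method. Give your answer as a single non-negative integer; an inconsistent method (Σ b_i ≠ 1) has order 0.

2

b = (3/2, -1/2)
c = (0, -1)
Σ b_i: 3/2·1 + (-1/2)·1 = 1 ✓
b·c: (-1/2)·(-1) = 1/2 ✓; 2 stages ⇒ order 2.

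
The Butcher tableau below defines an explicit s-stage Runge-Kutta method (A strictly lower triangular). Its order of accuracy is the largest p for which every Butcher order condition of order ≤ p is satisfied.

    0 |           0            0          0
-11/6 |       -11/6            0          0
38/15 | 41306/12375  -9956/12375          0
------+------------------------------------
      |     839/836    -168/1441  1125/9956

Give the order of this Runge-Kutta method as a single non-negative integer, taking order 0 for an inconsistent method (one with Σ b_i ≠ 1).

3

b = (839/836, -168/1441, 1125/9956)
c = (0, -11/6, 38/15)
Ac = (0, 0, 4978/3375)
Σ b_i: 839/836·1 + (-168/1441)·1 + 1125/9956·1 = 1 ✓
b·c: (-168/1441)·(-11/6) + 1125/9956·38/15 = 1/2 ✓
b·c²: (-168/1441)·121/36 + 1125/9956·1444/225 = 1/3 ✓
b·Ac: 1125/9956·4978/3375 = 1/6 ✓; 3 stages ⇒ order 3.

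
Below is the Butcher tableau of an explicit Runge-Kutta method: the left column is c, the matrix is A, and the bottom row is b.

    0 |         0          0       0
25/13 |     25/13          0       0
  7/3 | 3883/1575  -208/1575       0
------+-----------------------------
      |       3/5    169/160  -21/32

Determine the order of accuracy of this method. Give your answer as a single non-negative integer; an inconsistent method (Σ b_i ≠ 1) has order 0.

3

b = (3/5, 169/160, -21/32)
c = (0, 25/13, 7/3)
Ac = (0, 0, -16/63)
Σ b_i: 3/5·1 + 169/160·1 + (-21/32)·1 = 1 ✓
b·c: 169/160·25/13 + (-21/32)·7/3 = 1/2 ✓
b·c²: 169/160·625/169 + (-21/32)·49/9 = 1/3 ✓
b·Ac: (-21/32)·(-16/63) = 1/6 ✓; 3 stages ⇒ order 3.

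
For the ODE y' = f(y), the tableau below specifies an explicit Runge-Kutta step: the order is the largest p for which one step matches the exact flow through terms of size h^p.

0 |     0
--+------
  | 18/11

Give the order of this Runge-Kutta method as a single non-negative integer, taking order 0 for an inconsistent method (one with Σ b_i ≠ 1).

b = (18/11)
c = (0)
Σ b_i: 18/11·1 = 18/11 ≠ 1 ⇒ order 0.

0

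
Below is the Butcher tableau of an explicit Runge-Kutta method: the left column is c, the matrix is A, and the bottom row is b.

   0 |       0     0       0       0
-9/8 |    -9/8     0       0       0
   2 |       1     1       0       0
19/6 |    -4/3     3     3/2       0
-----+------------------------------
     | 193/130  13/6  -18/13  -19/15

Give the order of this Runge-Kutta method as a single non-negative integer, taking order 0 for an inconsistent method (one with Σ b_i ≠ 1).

b = (193/130, 13/6, -18/13, -19/15)
c = (0, -9/8, 2, 19/6)
Ac = (0, 0, -9/8, -3/8)
Σ b_i: 193/130·1 + 13/6·1 + (-18/13)·1 + (-19/15)·1 = 1 ✓
b·c: 13/6·(-9/8) + (-18/13)·2 + (-19/15)·19/6 = -86279/9360 ≠ 1/2 ⇒ order 1.

1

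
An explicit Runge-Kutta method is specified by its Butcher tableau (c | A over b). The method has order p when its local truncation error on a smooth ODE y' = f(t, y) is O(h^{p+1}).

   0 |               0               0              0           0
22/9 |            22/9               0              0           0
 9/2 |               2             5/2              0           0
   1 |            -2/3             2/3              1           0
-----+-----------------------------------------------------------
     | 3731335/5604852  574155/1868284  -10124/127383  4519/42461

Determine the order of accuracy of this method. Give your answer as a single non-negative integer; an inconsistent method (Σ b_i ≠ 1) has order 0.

b = (3731335/5604852, 574155/1868284, -10124/127383, 4519/42461)
c = (0, 22/9, 9/2, 1)
Ac = (0, 0, 55/9, 331/54)
Σ b_i: 3731335/5604852·1 + 574155/1868284·1 + (-10124/127383)·1 + 4519/42461·1 = 1 ✓
b·c: 574155/1868284·22/9 + (-10124/127383)·9/2 + 4519/42461·1 = 1/2 ✓
b·c²: 574155/1868284·484/81 + (-10124/127383)·81/4 + 4519/42461·1 = 1/3 ✓
b·Ac: (-10124/127383)·55/9 + 4519/42461·331/54 = 1/6 ✓
b·c³: 574155/1868284·10648/729 + (-10124/127383)·729/8 + 4519/42461·1 = -6069605/2292894 ≠ 1/4 ⇒ order 3.
b·(c∘Ac): (-10124/127383)·55/2 + 4519/42461·331/54 = -3515591/2292894 ≠ 1/8
b·Ac²: (-10124/127383)·1210/81 + 4519/42461·23555/972 = 6382765/4585788 ≠ 1/12
b·A²c: 4519/42461·55/9 = 248545/382149 ≠ 1/24

3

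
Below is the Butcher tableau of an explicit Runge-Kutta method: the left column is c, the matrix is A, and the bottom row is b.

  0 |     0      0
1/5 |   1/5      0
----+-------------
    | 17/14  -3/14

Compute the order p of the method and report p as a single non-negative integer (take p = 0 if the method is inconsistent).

1

b = (17/14, -3/14)
c = (0, 1/5)
Σ b_i: 17/14·1 + (-3/14)·1 = 1 ✓
b·c: (-3/14)·1/5 = -3/70 ≠ 1/2 ⇒ order 1.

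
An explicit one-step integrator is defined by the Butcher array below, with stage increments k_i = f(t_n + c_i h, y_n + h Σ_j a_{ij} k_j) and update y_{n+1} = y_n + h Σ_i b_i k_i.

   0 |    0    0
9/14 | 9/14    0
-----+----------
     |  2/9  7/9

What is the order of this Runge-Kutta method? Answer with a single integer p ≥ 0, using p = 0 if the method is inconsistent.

2

b = (2/9, 7/9)
c = (0, 9/14)
Σ b_i: 2/9·1 + 7/9·1 = 1 ✓
b·c: 7/9·9/14 = 1/2 ✓; 2 stages ⇒ order 2.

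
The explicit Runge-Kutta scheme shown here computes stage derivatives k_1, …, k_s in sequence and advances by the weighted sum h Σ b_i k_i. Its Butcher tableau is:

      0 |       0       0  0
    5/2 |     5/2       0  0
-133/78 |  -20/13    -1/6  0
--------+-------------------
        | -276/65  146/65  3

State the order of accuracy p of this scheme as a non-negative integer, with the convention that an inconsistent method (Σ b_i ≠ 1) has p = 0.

2

b = (-276/65, 146/65, 3)
c = (0, 5/2, -133/78)
Ac = (0, 0, -5/12)
Σ b_i: (-276/65)·1 + 146/65·1 + 3·1 = 1 ✓
b·c: 146/65·5/2 + 3·(-133/78) = 1/2 ✓
b·c²: 146/65·25/4 + 3·17689/6084 = 46159/2028 ≠ 1/3 ⇒ order 2.
b·Ac: 3·(-5/12) = -5/4 ≠ 1/6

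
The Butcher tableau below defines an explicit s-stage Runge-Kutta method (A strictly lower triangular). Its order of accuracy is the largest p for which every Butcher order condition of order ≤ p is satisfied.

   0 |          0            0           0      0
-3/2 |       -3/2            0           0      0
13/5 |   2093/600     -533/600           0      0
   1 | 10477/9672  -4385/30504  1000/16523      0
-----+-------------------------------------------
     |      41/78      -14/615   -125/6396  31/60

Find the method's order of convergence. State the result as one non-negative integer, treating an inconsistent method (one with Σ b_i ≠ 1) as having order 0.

b = (41/78, -14/615, -125/6396, 31/60)
c = (0, -3/2, 13/5, 1)
Ac = (0, 0, 533/400, 185/496)
Σ b_i: 41/78·1 + (-14/615)·1 + (-125/6396)·1 + 31/60·1 = 1 ✓
b·c: (-14/615)·(-3/2) + (-125/6396)·13/5 + 31/60·1 = 1/2 ✓
b·c²: (-14/615)·9/4 + (-125/6396)·169/25 + 31/60·1 = 1/3 ✓
b·Ac: (-125/6396)·533/400 + 31/60·185/496 = 1/6 ✓
b·c³: (-14/615)·(-27/8) + (-125/6396)·2197/125 + 31/60·1 = 1/4 ✓
b·(c∘Ac): (-125/6396)·6929/2000 + 31/60·185/496 = 1/8 ✓
b·Ac²: (-125/6396)·(-1599/800) + 31/60·85/992 = 1/12 ✓
b·A²c: 31/60·5/62 = 1/24 ✓; 4 stages ⇒ order 4.

4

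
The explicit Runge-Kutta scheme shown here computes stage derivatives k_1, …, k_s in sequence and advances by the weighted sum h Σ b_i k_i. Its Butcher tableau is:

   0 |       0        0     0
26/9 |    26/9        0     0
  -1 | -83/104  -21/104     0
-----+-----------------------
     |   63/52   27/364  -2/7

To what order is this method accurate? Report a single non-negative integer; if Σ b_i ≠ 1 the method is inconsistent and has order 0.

3

b = (63/52, 27/364, -2/7)
c = (0, 26/9, -1)
Ac = (0, 0, -7/12)
Σ b_i: 63/52·1 + 27/364·1 + (-2/7)·1 = 1 ✓
b·c: 27/364·26/9 + (-2/7)·(-1) = 1/2 ✓
b·c²: 27/364·676/81 + (-2/7)·1 = 1/3 ✓
b·Ac: (-2/7)·(-7/12) = 1/6 ✓; 3 stages ⇒ order 3.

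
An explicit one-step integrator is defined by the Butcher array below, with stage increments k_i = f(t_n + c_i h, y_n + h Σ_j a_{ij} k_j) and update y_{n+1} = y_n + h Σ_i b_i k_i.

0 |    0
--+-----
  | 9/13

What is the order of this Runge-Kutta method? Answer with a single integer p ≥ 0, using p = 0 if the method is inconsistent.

b = (9/13)
c = (0)
Σ b_i: 9/13·1 = 9/13 ≠ 1 ⇒ order 0.

0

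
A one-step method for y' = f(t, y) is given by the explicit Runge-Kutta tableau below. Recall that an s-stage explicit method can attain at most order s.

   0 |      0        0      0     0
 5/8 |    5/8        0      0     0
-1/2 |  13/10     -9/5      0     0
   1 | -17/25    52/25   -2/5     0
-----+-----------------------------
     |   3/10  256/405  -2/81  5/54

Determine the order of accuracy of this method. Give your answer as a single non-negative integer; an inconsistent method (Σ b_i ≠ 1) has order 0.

4

b = (3/10, 256/405, -2/81, 5/54)
c = (0, 5/8, -1/2, 1)
Ac = (0, 0, -9/8, 3/2)
Σ b_i: 3/10·1 + 256/405·1 + (-2/81)·1 + 5/54·1 = 1 ✓
b·c: 256/405·5/8 + (-2/81)·(-1/2) + 5/54·1 = 1/2 ✓
b·c²: 256/405·25/64 + (-2/81)·1/4 + 5/54·1 = 1/3 ✓
b·Ac: (-2/81)·(-9/8) + 5/54·3/2 = 1/6 ✓
b·c³: 256/405·125/512 + (-2/81)·(-1/8) + 5/54·1 = 1/4 ✓
b·(c∘Ac): (-2/81)·9/16 + 5/54·3/2 = 1/8 ✓
b·Ac²: (-2/81)·(-45/64) + 5/54·57/80 = 1/12 ✓
b·A²c: 5/54·9/20 = 1/24 ✓; 4 stages ⇒ order 4.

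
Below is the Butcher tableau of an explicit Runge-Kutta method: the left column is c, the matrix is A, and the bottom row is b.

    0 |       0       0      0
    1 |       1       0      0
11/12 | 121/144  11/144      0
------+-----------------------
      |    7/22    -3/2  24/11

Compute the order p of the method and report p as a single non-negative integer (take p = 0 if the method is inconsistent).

b = (7/22, -3/2, 24/11)
c = (0, 1, 11/12)
Ac = (0, 0, 11/144)
Σ b_i: 7/22·1 + (-3/2)·1 + 24/11·1 = 1 ✓
b·c: (-3/2)·1 + 24/11·11/12 = 1/2 ✓
b·c²: (-3/2)·1 + 24/11·121/144 = 1/3 ✓
b·Ac: 24/11·11/144 = 1/6 ✓; 3 stages ⇒ order 3.

3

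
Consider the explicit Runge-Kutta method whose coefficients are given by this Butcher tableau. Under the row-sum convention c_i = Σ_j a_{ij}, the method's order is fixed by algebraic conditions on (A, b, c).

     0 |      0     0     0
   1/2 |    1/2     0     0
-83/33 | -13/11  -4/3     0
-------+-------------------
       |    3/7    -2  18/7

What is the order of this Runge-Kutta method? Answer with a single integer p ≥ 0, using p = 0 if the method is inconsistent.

b = (3/7, -2, 18/7)
c = (0, 1/2, -83/33)
Ac = (0, 0, -2/3)
Σ b_i: 3/7·1 + (-2)·1 + 18/7·1 = 1 ✓
b·c: (-2)·1/2 + 18/7·(-83/33) = -575/77 ≠ 1/2 ⇒ order 1.

1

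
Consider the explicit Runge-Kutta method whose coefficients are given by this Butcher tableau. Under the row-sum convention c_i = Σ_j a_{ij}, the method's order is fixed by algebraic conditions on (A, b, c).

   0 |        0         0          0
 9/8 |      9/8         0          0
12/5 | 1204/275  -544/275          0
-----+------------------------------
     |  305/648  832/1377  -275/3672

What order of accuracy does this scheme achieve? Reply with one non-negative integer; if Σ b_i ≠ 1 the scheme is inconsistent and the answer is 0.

b = (305/648, 832/1377, -275/3672)
c = (0, 9/8, 12/5)
Ac = (0, 0, -612/275)
Σ b_i: 305/648·1 + 832/1377·1 + (-275/3672)·1 = 1 ✓
b·c: 832/1377·9/8 + (-275/3672)·12/5 = 1/2 ✓
b·c²: 832/1377·81/64 + (-275/3672)·144/25 = 1/3 ✓
b·Ac: (-275/3672)·(-612/275) = 1/6 ✓; 3 stages ⇒ order 3.

3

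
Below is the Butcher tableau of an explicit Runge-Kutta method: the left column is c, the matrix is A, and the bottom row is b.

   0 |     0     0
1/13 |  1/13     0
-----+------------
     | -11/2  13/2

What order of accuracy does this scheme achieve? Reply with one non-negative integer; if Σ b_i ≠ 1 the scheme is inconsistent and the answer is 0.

b = (-11/2, 13/2)
c = (0, 1/13)
Σ b_i: (-11/2)·1 + 13/2·1 = 1 ✓
b·c: 13/2·1/13 = 1/2 ✓; 2 stages ⇒ order 2.

2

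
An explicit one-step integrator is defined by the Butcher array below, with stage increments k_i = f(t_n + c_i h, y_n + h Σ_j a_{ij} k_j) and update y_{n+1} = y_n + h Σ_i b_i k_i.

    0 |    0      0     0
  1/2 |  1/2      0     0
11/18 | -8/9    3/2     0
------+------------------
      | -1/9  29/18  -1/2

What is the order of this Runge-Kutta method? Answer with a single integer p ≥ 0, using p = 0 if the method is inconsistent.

2

b = (-1/9, 29/18, -1/2)
c = (0, 1/2, 11/18)
Ac = (0, 0, 3/4)
Σ b_i: (-1/9)·1 + 29/18·1 + (-1/2)·1 = 1 ✓
b·c: 29/18·1/2 + (-1/2)·11/18 = 1/2 ✓
b·c²: 29/18·1/4 + (-1/2)·121/324 = 35/162 ≠ 1/3 ⇒ order 2.
b·Ac: (-1/2)·3/4 = -3/8 ≠ 1/6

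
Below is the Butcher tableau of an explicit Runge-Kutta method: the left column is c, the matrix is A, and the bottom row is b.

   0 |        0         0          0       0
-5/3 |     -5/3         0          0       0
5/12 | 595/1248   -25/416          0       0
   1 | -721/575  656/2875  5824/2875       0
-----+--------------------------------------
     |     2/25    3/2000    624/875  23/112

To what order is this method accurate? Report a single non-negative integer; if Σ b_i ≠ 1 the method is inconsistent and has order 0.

4

b = (2/25, 3/2000, 624/875, 23/112)
c = (0, -5/3, 5/12, 1)
Ac = (0, 0, 125/1248, 32/69)
Σ b_i: 2/25·1 + 3/2000·1 + 624/875·1 + 23/112·1 = 1 ✓
b·c: 3/2000·(-5/3) + 624/875·5/12 + 23/112·1 = 1/2 ✓
b·c²: 3/2000·25/9 + 624/875·25/144 + 23/112·1 = 1/3 ✓
b·Ac: 624/875·125/1248 + 23/112·32/69 = 1/6 ✓
b·c³: 3/2000·(-125/27) + 624/875·125/1728 + 23/112·1 = 1/4 ✓
b·(c∘Ac): 624/875·625/14976 + 23/112·32/69 = 1/8 ✓
b·Ac²: 624/875·(-625/3744) + 23/112·68/69 = 1/12 ✓
b·A²c: 23/112·14/69 = 1/24 ✓; 4 stages ⇒ order 4.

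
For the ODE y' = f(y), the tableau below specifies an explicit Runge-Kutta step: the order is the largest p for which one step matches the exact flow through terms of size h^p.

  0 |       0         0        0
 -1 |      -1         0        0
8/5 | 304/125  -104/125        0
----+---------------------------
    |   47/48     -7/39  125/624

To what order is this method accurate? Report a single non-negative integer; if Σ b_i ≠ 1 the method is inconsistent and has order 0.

3

b = (47/48, -7/39, 125/624)
c = (0, -1, 8/5)
Ac = (0, 0, 104/125)
Σ b_i: 47/48·1 + (-7/39)·1 + 125/624·1 = 1 ✓
b·c: (-7/39)·(-1) + 125/624·8/5 = 1/2 ✓
b·c²: (-7/39)·1 + 125/624·64/25 = 1/3 ✓
b·Ac: 125/624·104/125 = 1/6 ✓; 3 stages ⇒ order 3.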